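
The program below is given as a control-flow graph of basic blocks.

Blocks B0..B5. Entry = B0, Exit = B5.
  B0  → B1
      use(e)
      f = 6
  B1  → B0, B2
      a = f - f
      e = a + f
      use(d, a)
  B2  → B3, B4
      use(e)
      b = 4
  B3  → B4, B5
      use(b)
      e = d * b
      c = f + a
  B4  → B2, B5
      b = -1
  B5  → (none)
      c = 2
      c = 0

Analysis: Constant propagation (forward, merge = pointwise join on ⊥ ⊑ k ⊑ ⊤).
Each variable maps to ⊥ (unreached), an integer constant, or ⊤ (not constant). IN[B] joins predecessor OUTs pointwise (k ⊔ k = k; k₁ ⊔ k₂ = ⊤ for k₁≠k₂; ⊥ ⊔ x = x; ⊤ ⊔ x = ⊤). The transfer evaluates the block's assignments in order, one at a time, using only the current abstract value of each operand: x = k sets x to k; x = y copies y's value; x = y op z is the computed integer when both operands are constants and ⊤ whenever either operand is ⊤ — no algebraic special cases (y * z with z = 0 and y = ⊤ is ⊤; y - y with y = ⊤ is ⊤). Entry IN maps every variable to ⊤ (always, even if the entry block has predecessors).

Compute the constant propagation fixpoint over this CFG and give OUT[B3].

Fixpoint table:
  B0:  IN=(all ⊤)  OUT={f:6; rest ⊤}
  B1:  IN={f:6; rest ⊤}  OUT={a:0, e:6, f:6; rest ⊤}
  B2:  IN={a:0, f:6; rest ⊤}  OUT={a:0, b:4, f:6; rest ⊤}
  B3:  IN={a:0, b:4, f:6; rest ⊤}  OUT={a:0, b:4, c:6, f:6; rest ⊤}
  B4:  IN={a:0, b:4, f:6; rest ⊤}  OUT={a:0, b:-1, f:6; rest ⊤}
  B5:  IN={a:0, f:6; rest ⊤}  OUT={a:0, c:0, f:6; rest ⊤}

Merge at B3: IN[B3] = OUT[B2] = {a: 0, b: 4, c: ⊤, d: ⊤, e: ⊤, f: 6}
Applying B3's transfer function to that IN value gives OUT[B3] (row B3 above).

Answer: {a: 0, b: 4, c: 6, d: ⊤, e: ⊤, f: 6}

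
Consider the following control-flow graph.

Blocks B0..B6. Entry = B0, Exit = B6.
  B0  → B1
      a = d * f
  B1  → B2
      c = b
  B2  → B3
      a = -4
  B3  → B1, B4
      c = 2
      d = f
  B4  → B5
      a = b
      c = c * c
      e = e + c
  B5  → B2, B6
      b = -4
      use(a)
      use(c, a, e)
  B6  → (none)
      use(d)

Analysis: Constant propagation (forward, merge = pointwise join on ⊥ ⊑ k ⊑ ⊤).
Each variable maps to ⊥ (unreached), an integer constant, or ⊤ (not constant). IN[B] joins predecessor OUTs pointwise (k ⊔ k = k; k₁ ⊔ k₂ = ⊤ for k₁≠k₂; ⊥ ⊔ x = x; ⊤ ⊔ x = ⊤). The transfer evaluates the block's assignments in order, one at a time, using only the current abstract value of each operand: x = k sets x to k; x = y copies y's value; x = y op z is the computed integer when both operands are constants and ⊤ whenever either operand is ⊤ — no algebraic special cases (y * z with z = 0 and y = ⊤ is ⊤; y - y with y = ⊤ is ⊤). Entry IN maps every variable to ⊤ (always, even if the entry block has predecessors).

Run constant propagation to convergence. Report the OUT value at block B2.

Converged values:
  B0: | IN=(all ⊤) | OUT=(all ⊤)
  B1: | IN=(all ⊤) | OUT=(all ⊤)
  B2: | IN=(all ⊤) | OUT={a:-4; rest ⊤}
  B3: | IN={a:-4; rest ⊤} | OUT={a:-4, c:2; rest ⊤}
  B4: | IN={a:-4, c:2; rest ⊤} | OUT={c:4; rest ⊤}
  B5: | IN={c:4; rest ⊤} | OUT={b:-4, c:4; rest ⊤}
  B6: | IN={b:-4, c:4; rest ⊤} | OUT={b:-4, c:4; rest ⊤}

Merge at B2: IN[B2] = OUT[B1] ⊔ OUT[B5] = {a: ⊤, b: ⊤, c: ⊤, d: ⊤, e: ⊤, f: ⊤}
Applying B2's transfer function to that IN value gives OUT[B2] (row B2 above).

Answer: {a: -4, b: ⊤, c: ⊤, d: ⊤, e: ⊤, f: ⊤}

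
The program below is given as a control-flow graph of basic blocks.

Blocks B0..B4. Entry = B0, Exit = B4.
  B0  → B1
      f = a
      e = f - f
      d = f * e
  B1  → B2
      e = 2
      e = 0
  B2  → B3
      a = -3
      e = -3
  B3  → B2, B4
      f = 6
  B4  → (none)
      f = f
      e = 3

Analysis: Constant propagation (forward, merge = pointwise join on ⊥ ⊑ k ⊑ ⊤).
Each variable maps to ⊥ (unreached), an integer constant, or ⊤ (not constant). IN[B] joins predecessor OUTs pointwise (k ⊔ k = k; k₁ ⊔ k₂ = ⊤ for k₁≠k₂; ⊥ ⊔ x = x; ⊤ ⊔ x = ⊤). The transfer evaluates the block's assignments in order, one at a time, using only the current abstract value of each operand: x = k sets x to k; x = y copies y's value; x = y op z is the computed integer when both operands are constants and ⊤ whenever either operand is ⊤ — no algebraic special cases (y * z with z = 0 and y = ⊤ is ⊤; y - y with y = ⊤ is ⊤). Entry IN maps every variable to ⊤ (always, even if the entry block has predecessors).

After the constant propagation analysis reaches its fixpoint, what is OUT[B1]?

Per-block solution:
  B0: | IN=(all ⊤) | OUT=(all ⊤)
  B1: | IN=(all ⊤) | OUT={e:0; rest ⊤}
  B2: | IN=(all ⊤) | OUT={a:-3, e:-3; rest ⊤}
  B3: | IN={a:-3, e:-3; rest ⊤} | OUT={a:-3, e:-3, f:6; rest ⊤}
  B4: | IN={a:-3, e:-3, f:6; rest ⊤} | OUT={a:-3, e:3, f:6; rest ⊤}

Merge at B1: IN[B1] = OUT[B0] = {a: ⊤, b: ⊤, c: ⊤, d: ⊤, e: ⊤, f: ⊤}
Applying B1's transfer function to that IN value gives OUT[B1] (row B1 above).

Answer: {a: ⊤, b: ⊤, c: ⊤, d: ⊤, e: 0, f: ⊤}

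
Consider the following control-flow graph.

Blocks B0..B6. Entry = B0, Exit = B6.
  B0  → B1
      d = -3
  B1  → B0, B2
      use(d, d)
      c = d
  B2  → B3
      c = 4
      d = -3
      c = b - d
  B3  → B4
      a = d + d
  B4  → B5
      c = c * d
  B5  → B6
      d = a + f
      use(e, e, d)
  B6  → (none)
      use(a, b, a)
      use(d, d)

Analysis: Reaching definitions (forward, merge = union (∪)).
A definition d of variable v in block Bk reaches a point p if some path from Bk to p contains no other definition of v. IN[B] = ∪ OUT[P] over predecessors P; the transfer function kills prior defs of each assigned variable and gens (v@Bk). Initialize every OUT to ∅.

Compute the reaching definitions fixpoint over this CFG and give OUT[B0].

Fixpoint table:
  B0:  IN={c@B1, d@B0}  OUT={c@B1, d@B0}
  B1:  IN={c@B1, d@B0}  OUT={c@B1, d@B0}
  B2:  IN={c@B1, d@B0}  OUT={c@B2, d@B2}
  B3:  IN={c@B2, d@B2}  OUT={a@B3, c@B2, d@B2}
  B4:  IN={a@B3, c@B2, d@B2}  OUT={a@B3, c@B4, d@B2}
  B5:  IN={a@B3, c@B4, d@B2}  OUT={a@B3, c@B4, d@B5}
  B6:  IN={a@B3, c@B4, d@B5}  OUT={a@B3, c@B4, d@B5}

Merge at B0 (entry node, so the boundary value {} is joined with the incoming edge(s)): IN[B0] = {} ⊔ OUT[B1] = {c@B1, d@B0}
Applying B0's transfer function to that IN value gives OUT[B0] (row B0 above).

Answer: {c@B1, d@B0}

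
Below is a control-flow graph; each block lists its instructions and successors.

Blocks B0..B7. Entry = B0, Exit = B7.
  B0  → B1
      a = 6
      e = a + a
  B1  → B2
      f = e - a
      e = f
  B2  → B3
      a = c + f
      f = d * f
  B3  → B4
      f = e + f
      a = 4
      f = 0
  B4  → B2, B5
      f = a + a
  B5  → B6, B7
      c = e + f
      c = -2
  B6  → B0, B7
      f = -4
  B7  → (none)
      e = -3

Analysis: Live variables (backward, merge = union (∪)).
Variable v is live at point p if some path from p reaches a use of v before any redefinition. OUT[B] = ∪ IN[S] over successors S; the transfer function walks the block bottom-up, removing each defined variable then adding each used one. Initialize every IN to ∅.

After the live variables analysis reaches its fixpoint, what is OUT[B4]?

Fixpoint table:
  B0: | IN={c, d} | OUT={a, c, d, e}
  B1: | IN={a, c, d, e} | OUT={c, d, e, f}
  B2: | IN={c, d, e, f} | OUT={c, d, e, f}
  B3: | IN={c, d, e, f} | OUT={a, c, d, e}
  B4: | IN={a, c, d, e} | OUT={c, d, e, f}
  B5: | IN={d, e, f} | OUT={c, d}
  B6: | IN={c, d} | OUT={c, d}
  B7: | IN={} | OUT={}

Merge at B4: OUT[B4] = IN[B2] ⊔ IN[B5] = {c, d, e, f}

Answer: {c, d, e, f}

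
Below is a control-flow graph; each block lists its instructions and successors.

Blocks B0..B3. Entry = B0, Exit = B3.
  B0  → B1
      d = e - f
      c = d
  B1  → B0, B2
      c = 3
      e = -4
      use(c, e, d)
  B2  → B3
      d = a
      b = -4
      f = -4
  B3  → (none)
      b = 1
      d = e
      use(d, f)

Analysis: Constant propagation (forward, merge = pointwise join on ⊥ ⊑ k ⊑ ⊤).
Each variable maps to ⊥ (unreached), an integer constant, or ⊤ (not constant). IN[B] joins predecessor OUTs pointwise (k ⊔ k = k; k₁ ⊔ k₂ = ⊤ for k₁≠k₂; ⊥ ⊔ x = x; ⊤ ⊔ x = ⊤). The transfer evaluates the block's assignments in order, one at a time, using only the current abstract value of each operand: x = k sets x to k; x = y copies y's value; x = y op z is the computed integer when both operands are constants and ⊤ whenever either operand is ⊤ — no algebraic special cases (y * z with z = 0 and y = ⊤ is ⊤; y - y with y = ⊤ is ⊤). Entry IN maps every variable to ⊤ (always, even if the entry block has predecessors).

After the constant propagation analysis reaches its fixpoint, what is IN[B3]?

Answer: {a: ⊤, b: -4, c: 3, d: ⊤, e: -4, f: -4}

Derivation:
Per-block solution:
  B0: | IN=(all ⊤) | OUT=(all ⊤)
  B1: | IN=(all ⊤) | OUT={c:3, e:-4; rest ⊤}
  B2: | IN={c:3, e:-4; rest ⊤} | OUT={b:-4, c:3, e:-4, f:-4; rest ⊤}
  B3: | IN={b:-4, c:3, e:-4, f:-4; rest ⊤} | OUT={b:1, c:3, d:-4, e:-4, f:-4; rest ⊤}

Merge at B3: IN[B3] = OUT[B2] = {a: ⊤, b: -4, c: 3, d: ⊤, e: -4, f: -4}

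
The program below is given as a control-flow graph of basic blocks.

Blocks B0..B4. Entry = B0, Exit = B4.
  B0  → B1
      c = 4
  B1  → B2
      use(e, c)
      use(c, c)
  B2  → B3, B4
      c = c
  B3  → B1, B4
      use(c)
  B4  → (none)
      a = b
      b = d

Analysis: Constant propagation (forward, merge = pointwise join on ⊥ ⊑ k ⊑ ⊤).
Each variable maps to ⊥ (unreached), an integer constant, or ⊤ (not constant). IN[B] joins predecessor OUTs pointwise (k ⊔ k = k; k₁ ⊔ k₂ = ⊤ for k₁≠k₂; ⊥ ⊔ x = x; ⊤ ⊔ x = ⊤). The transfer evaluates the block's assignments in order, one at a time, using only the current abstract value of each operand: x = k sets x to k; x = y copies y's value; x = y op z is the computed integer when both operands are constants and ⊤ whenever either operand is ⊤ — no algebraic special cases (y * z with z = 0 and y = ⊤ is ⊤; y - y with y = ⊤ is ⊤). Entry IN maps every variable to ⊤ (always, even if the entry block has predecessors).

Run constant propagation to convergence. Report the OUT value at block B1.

Fixpoint table:
  B0:   IN=(all ⊤)   OUT={c:4; rest ⊤}
  B1:   IN={c:4; rest ⊤}   OUT={c:4; rest ⊤}
  B2:   IN={c:4; rest ⊤}   OUT={c:4; rest ⊤}
  B3:   IN={c:4; rest ⊤}   OUT={c:4; rest ⊤}
  B4:   IN={c:4; rest ⊤}   OUT={c:4; rest ⊤}

Merge at B1: IN[B1] = OUT[B0] ⊔ OUT[B3] = {a: ⊤, b: ⊤, c: 4, d: ⊤, e: ⊤, f: ⊤}
Applying B1's transfer function to that IN value gives OUT[B1] (row B1 above).

Answer: {a: ⊤, b: ⊤, c: 4, d: ⊤, e: ⊤, f: ⊤}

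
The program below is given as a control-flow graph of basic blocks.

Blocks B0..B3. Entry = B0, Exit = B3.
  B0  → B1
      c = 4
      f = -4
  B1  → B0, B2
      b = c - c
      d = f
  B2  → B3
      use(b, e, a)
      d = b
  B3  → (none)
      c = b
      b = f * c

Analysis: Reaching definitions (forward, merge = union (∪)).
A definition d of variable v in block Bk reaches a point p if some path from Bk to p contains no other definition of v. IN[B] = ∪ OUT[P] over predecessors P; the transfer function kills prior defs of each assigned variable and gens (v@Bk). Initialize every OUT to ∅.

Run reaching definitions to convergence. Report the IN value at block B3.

Answer: {b@B1, c@B0, d@B2, f@B0}

Working:
Converged values:
  B0: | IN={b@B1, c@B0, d@B1, f@B0} | OUT={b@B1, c@B0, d@B1, f@B0}
  B1: | IN={b@B1, c@B0, d@B1, f@B0} | OUT={b@B1, c@B0, d@B1, f@B0}
  B2: | IN={b@B1, c@B0, d@B1, f@B0} | OUT={b@B1, c@B0, d@B2, f@B0}
  B3: | IN={b@B1, c@B0, d@B2, f@B0} | OUT={b@B3, c@B3, d@B2, f@B0}

Merge at B3: IN[B3] = OUT[B2] = {b@B1, c@B0, d@B2, f@B0}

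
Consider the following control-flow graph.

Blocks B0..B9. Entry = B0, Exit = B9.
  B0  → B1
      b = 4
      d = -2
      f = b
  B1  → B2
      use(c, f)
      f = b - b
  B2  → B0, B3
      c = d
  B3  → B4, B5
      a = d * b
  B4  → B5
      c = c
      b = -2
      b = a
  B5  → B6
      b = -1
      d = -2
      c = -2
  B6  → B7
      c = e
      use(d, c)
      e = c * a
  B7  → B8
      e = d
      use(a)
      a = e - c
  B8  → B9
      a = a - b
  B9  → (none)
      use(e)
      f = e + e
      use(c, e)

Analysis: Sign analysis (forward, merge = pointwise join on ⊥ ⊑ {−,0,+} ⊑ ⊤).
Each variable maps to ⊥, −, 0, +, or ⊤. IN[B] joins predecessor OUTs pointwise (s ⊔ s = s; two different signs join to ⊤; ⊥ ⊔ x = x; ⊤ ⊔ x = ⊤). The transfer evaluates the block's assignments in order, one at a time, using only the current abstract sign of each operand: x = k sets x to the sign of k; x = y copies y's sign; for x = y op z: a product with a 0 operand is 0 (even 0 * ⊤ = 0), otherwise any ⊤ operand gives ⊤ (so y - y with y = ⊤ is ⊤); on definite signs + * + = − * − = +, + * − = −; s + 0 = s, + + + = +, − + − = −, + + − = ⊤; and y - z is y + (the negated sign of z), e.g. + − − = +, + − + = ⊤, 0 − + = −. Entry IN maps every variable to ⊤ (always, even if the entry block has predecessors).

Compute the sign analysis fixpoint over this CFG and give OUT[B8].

Answer: {a: ⊤, b: -, c: ⊤, d: -, e: -, f: ⊤}

Derivation:
Per-block solution:
  B0:  IN=(all ⊤)  OUT={b:+, d:-, f:+; rest ⊤}
  B1:  IN={b:+, d:-, f:+; rest ⊤}  OUT={b:+, d:-; rest ⊤}
  B2:  IN={b:+, d:-; rest ⊤}  OUT={b:+, c:-, d:-; rest ⊤}
  B3:  IN={b:+, c:-, d:-; rest ⊤}  OUT={a:-, b:+, c:-, d:-; rest ⊤}
  B4:  IN={a:-, b:+, c:-, d:-; rest ⊤}  OUT={a:-, b:-, c:-, d:-; rest ⊤}
  B5:  IN={a:-, c:-, d:-; rest ⊤}  OUT={a:-, b:-, c:-, d:-; rest ⊤}
  B6:  IN={a:-, b:-, c:-, d:-; rest ⊤}  OUT={a:-, b:-, d:-; rest ⊤}
  B7:  IN={a:-, b:-, d:-; rest ⊤}  OUT={b:-, d:-, e:-; rest ⊤}
  B8:  IN={b:-, d:-, e:-; rest ⊤}  OUT={b:-, d:-, e:-; rest ⊤}
  B9:  IN={b:-, d:-, e:-; rest ⊤}  OUT={b:-, d:-, e:-, f:-; rest ⊤}

Merge at B8: IN[B8] = OUT[B7] = {a: ⊤, b: -, c: ⊤, d: -, e: -, f: ⊤}
Applying B8's transfer function to that IN value gives OUT[B8] (row B8 above).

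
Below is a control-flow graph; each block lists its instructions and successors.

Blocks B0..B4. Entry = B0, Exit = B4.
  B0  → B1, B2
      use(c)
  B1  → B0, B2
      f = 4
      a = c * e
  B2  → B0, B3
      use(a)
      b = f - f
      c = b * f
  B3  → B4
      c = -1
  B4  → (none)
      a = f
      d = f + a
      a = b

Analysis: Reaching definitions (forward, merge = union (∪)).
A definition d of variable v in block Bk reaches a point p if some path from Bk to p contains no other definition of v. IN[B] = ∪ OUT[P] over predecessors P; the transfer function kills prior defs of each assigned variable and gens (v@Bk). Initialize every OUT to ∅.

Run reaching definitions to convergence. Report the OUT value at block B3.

Answer: {a@B1, b@B2, c@B3, f@B1}

Working:
Converged values:
  B0:   IN={a@B1, b@B2, c@B2, f@B1}   OUT={a@B1, b@B2, c@B2, f@B1}
  B1:   IN={a@B1, b@B2, c@B2, f@B1}   OUT={a@B1, b@B2, c@B2, f@B1}
  B2:   IN={a@B1, b@B2, c@B2, f@B1}   OUT={a@B1, b@B2, c@B2, f@B1}
  B3:   IN={a@B1, b@B2, c@B2, f@B1}   OUT={a@B1, b@B2, c@B3, f@B1}
  B4:   IN={a@B1, b@B2, c@B3, f@B1}   OUT={a@B4, b@B2, c@B3, d@B4, f@B1}

Merge at B3: IN[B3] = OUT[B2] = {a@B1, b@B2, c@B2, f@B1}
Applying B3's transfer function to that IN value gives OUT[B3] (row B3 above).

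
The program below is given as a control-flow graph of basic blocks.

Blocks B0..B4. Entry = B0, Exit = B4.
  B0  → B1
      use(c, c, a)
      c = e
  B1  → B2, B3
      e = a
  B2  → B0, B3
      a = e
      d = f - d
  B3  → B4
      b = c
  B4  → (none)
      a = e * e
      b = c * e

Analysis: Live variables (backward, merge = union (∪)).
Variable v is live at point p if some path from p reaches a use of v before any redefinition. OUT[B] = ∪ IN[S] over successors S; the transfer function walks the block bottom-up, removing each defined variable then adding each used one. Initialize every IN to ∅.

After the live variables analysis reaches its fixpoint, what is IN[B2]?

Answer: {c, d, e, f}

Trace:
Per-block solution:
  B0: | IN={a, c, d, e, f} | OUT={a, c, d, f}
  B1: | IN={a, c, d, f} | OUT={c, d, e, f}
  B2: | IN={c, d, e, f} | OUT={a, c, d, e, f}
  B3: | IN={c, e} | OUT={c, e}
  B4: | IN={c, e} | OUT={}

Merge at B2: OUT[B2] = IN[B0] ⊔ IN[B3] = {a, c, d, e, f}
Applying B2's transfer function to that OUT value gives IN[B2] (row B2 above).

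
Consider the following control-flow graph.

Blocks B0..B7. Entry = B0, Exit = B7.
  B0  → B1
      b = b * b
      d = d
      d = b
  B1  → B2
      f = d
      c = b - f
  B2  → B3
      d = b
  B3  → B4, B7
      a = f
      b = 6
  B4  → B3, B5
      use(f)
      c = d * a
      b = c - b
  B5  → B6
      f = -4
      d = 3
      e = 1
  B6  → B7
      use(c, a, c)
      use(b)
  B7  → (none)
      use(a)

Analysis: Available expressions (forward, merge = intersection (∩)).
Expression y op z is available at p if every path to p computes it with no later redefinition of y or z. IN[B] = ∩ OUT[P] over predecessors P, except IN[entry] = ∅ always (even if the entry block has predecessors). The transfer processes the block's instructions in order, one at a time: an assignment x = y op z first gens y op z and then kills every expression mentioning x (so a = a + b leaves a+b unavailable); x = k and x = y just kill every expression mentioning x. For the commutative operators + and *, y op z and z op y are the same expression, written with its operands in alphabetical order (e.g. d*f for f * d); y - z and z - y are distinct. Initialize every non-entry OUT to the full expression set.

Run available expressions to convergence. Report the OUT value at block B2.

Converged values:
  B0:  IN={}  OUT={}
  B1:  IN={}  OUT={b-f}
  B2:  IN={b-f}  OUT={b-f}
  B3:  IN={}  OUT={}
  B4:  IN={}  OUT={a*d}
  B5:  IN={a*d}  OUT={}
  B6:  IN={}  OUT={}
  B7:  IN={}  OUT={}

Merge at B2: IN[B2] = OUT[B1] = {b-f}
Applying B2's transfer function to that IN value gives OUT[B2] (row B2 above).

Answer: {b-f}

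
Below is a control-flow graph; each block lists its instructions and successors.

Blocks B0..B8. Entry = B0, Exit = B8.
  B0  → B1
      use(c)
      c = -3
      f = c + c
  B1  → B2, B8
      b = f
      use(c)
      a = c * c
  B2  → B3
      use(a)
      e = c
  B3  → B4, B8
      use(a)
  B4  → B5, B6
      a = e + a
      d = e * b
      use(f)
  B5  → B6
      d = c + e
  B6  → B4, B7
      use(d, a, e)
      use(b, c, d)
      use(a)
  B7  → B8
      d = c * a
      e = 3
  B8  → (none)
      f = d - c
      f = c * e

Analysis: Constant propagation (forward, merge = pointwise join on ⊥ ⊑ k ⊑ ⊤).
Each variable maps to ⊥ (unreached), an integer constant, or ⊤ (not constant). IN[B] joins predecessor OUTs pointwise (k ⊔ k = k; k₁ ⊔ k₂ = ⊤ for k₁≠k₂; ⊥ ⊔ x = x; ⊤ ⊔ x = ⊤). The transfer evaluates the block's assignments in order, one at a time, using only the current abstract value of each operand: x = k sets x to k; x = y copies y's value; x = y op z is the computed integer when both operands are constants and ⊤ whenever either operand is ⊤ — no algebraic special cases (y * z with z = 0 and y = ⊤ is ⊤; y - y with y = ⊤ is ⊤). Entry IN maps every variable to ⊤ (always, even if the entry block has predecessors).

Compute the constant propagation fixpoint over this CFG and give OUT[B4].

Answer: {a: ⊤, b: -6, c: -3, d: 18, e: -3, f: -6}

Trace:
Fixpoint table:
  B0: | IN=(all ⊤) | OUT={c:-3, f:-6; rest ⊤}
  B1: | IN={c:-3, f:-6; rest ⊤} | OUT={a:9, b:-6, c:-3, f:-6; rest ⊤}
  B2: | IN={a:9, b:-6, c:-3, f:-6; rest ⊤} | OUT={a:9, b:-6, c:-3, e:-3, f:-6; rest ⊤}
  B3: | IN={a:9, b:-6, c:-3, e:-3, f:-6; rest ⊤} | OUT={a:9, b:-6, c:-3, e:-3, f:-6; rest ⊤}
  B4: | IN={b:-6, c:-3, e:-3, f:-6; rest ⊤} | OUT={b:-6, c:-3, d:18, e:-3, f:-6; rest ⊤}
  B5: | IN={b:-6, c:-3, d:18, e:-3, f:-6; rest ⊤} | OUT={b:-6, c:-3, d:-6, e:-3, f:-6; rest ⊤}
  B6: | IN={b:-6, c:-3, e:-3, f:-6; rest ⊤} | OUT={b:-6, c:-3, e:-3, f:-6; rest ⊤}
  B7: | IN={b:-6, c:-3, e:-3, f:-6; rest ⊤} | OUT={b:-6, c:-3, e:3, f:-6; rest ⊤}
  B8: | IN={b:-6, c:-3, f:-6; rest ⊤} | OUT={b:-6, c:-3; rest ⊤}

Merge at B4: IN[B4] = OUT[B3] ⊔ OUT[B6] = {a: ⊤, b: -6, c: -3, d: ⊤, e: -3, f: -6}
Applying B4's transfer function to that IN value gives OUT[B4] (row B4 above).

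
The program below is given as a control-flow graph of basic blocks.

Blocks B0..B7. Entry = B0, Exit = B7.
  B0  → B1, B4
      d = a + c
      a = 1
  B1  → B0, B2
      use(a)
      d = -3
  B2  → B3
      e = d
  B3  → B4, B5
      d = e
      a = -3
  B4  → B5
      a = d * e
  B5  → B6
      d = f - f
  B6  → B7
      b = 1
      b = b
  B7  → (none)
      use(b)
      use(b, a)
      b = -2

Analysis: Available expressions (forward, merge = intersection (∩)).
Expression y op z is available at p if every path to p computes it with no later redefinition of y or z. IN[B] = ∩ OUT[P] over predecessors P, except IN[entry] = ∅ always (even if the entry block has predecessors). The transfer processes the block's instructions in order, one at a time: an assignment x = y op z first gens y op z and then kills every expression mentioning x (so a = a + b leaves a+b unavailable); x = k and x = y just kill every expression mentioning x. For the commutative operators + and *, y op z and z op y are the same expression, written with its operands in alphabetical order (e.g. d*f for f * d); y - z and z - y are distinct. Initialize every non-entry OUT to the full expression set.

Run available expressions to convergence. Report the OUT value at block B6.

Answer: {f-f}

Working:
Per-block solution:
  B0:  IN={}  OUT={}
  B1:  IN={}  OUT={}
  B2:  IN={}  OUT={}
  B3:  IN={}  OUT={}
  B4:  IN={}  OUT={d*e}
  B5:  IN={}  OUT={f-f}
  B6:  IN={f-f}  OUT={f-f}
  B7:  IN={f-f}  OUT={f-f}

Merge at B6: IN[B6] = OUT[B5] = {f-f}
Applying B6's transfer function to that IN value gives OUT[B6] (row B6 above).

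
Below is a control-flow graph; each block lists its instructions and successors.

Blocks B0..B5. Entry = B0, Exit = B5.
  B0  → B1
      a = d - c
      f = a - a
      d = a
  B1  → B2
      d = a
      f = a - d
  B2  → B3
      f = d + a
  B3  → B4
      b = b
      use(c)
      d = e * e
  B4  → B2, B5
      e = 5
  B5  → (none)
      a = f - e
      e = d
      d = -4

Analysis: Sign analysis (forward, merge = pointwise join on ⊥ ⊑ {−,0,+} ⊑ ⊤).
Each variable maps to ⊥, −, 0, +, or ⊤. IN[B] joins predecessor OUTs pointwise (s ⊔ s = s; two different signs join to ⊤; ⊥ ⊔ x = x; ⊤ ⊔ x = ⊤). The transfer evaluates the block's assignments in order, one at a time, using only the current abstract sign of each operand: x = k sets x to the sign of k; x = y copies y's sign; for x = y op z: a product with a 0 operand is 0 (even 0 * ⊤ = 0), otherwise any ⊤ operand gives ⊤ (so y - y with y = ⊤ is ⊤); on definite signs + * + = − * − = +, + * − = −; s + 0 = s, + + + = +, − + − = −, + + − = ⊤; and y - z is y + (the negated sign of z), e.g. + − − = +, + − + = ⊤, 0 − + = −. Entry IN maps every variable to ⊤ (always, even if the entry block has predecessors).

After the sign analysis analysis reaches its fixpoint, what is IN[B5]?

Answer: {a: ⊤, b: ⊤, c: ⊤, d: ⊤, e: +, f: ⊤}

Working:
Fixpoint table:
  B0: | IN=(all ⊤) | OUT=(all ⊤)
  B1: | IN=(all ⊤) | OUT=(all ⊤)
  B2: | IN=(all ⊤) | OUT=(all ⊤)
  B3: | IN=(all ⊤) | OUT=(all ⊤)
  B4: | IN=(all ⊤) | OUT={e:+; rest ⊤}
  B5: | IN={e:+; rest ⊤} | OUT={d:-; rest ⊤}

Merge at B5: IN[B5] = OUT[B4] = {a: ⊤, b: ⊤, c: ⊤, d: ⊤, e: +, f: ⊤}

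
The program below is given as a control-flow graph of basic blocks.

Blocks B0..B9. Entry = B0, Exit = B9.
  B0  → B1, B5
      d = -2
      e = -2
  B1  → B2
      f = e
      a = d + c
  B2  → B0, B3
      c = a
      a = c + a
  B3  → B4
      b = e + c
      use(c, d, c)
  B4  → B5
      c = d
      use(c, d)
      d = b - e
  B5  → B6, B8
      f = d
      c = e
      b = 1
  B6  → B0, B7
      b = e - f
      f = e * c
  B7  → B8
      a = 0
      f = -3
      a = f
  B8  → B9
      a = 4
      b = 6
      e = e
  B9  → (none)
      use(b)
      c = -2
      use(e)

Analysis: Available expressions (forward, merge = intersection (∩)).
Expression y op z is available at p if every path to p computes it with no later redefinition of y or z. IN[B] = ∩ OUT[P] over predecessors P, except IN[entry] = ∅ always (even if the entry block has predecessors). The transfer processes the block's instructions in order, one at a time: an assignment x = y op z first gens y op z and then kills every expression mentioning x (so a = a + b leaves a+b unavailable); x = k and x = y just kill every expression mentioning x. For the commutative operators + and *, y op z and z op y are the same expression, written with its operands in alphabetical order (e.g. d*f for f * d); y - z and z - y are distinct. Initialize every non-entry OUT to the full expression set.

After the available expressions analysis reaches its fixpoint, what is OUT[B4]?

Converged values:
  B0: | IN={} | OUT={}
  B1: | IN={} | OUT={c+d}
  B2: | IN={c+d} | OUT={}
  B3: | IN={} | OUT={c+e}
  B4: | IN={c+e} | OUT={b-e}
  B5: | IN={} | OUT={}
  B6: | IN={} | OUT={c*e}
  B7: | IN={c*e} | OUT={c*e}
  B8: | IN={} | OUT={}
  B9: | IN={} | OUT={}

Merge at B4: IN[B4] = OUT[B3] = {c+e}
Applying B4's transfer function to that IN value gives OUT[B4] (row B4 above).

Answer: {b-e}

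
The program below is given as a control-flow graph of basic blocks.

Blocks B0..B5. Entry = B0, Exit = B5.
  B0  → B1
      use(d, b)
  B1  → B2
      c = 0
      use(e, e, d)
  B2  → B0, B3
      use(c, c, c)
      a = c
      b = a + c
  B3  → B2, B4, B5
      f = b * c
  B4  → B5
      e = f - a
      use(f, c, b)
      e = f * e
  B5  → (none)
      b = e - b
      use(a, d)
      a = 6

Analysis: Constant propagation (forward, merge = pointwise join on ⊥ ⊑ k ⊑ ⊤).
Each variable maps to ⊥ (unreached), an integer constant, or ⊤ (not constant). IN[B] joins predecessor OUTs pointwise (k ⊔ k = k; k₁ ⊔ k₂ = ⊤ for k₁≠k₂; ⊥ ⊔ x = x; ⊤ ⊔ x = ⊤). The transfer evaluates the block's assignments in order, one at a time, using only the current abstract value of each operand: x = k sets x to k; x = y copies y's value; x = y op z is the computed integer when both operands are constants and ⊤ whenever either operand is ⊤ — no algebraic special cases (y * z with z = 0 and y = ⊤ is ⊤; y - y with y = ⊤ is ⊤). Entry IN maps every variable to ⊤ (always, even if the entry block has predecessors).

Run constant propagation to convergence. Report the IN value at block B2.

Converged values:
  B0: | IN=(all ⊤) | OUT=(all ⊤)
  B1: | IN=(all ⊤) | OUT={c:0; rest ⊤}
  B2: | IN={c:0; rest ⊤} | OUT={a:0, b:0, c:0; rest ⊤}
  B3: | IN={a:0, b:0, c:0; rest ⊤} | OUT={a:0, b:0, c:0, f:0; rest ⊤}
  B4: | IN={a:0, b:0, c:0, f:0; rest ⊤} | OUT={a:0, b:0, c:0, e:0, f:0; rest ⊤}
  B5: | IN={a:0, b:0, c:0, f:0; rest ⊤} | OUT={a:6, c:0, f:0; rest ⊤}

Merge at B2: IN[B2] = OUT[B1] ⊔ OUT[B3] = {a: ⊤, b: ⊤, c: 0, d: ⊤, e: ⊤, f: ⊤}

Answer: {a: ⊤, b: ⊤, c: 0, d: ⊤, e: ⊤, f: ⊤}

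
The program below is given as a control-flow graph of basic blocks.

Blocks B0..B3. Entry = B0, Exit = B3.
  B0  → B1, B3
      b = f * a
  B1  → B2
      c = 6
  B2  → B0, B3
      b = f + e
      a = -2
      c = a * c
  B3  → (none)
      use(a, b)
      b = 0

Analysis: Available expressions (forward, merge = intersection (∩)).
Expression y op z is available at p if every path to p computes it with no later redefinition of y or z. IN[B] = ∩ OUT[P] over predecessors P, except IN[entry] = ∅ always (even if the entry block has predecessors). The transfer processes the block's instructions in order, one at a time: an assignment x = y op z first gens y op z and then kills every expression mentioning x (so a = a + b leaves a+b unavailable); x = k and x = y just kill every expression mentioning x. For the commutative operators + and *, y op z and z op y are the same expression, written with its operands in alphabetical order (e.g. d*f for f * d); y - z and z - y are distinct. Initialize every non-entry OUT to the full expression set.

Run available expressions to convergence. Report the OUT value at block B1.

Per-block solution:
  B0:   IN={}   OUT={a*f}
  B1:   IN={a*f}   OUT={a*f}
  B2:   IN={a*f}   OUT={e+f}
  B3:   IN={}   OUT={}

Merge at B1: IN[B1] = OUT[B0] = {a*f}
Applying B1's transfer function to that IN value gives OUT[B1] (row B1 above).

Answer: {a*f}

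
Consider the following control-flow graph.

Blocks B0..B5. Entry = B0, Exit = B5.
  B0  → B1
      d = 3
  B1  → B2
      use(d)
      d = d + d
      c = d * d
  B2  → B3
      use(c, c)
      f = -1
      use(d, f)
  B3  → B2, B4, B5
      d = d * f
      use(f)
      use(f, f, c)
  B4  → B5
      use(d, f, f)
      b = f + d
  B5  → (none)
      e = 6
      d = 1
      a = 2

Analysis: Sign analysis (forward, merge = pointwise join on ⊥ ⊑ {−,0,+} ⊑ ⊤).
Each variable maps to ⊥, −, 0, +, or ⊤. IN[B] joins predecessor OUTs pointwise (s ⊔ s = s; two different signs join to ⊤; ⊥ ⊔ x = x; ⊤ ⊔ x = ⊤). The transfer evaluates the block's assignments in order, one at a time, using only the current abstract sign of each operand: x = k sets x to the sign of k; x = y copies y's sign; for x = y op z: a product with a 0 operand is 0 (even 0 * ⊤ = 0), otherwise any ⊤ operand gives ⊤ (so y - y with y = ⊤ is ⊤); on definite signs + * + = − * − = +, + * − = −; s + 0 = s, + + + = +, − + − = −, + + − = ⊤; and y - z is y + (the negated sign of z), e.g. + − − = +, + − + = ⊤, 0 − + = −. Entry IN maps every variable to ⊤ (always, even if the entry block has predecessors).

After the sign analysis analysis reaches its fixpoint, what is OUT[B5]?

Fixpoint table:
  B0: | IN=(all ⊤) | OUT={d:+; rest ⊤}
  B1: | IN={d:+; rest ⊤} | OUT={c:+, d:+; rest ⊤}
  B2: | IN={c:+; rest ⊤} | OUT={c:+, f:-; rest ⊤}
  B3: | IN={c:+, f:-; rest ⊤} | OUT={c:+, f:-; rest ⊤}
  B4: | IN={c:+, f:-; rest ⊤} | OUT={c:+, f:-; rest ⊤}
  B5: | IN={c:+, f:-; rest ⊤} | OUT={a:+, c:+, d:+, e:+, f:-; rest ⊤}

Merge at B5: IN[B5] = OUT[B3] ⊔ OUT[B4] = {a: ⊤, b: ⊤, c: +, d: ⊤, e: ⊤, f: -}
Applying B5's transfer function to that IN value gives OUT[B5] (row B5 above).

Answer: {a: +, b: ⊤, c: +, d: +, e: +, f: -}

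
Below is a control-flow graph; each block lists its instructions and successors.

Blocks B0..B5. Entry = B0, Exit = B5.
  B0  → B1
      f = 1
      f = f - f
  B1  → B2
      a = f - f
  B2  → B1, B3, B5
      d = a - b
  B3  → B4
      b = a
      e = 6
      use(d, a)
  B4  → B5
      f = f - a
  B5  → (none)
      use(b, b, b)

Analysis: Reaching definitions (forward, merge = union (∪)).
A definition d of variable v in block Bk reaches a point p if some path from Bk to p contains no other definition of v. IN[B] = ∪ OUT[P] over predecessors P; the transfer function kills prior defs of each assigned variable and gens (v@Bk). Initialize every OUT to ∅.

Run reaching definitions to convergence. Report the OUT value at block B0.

Per-block solution:
  B0:   IN={}   OUT={f@B0}
  B1:   IN={a@B1, d@B2, f@B0}   OUT={a@B1, d@B2, f@B0}
  B2:   IN={a@B1, d@B2, f@B0}   OUT={a@B1, d@B2, f@B0}
  B3:   IN={a@B1, d@B2, f@B0}   OUT={a@B1, b@B3, d@B2, e@B3, f@B0}
  B4:   IN={a@B1, b@B3, d@B2, e@B3, f@B0}   OUT={a@B1, b@B3, d@B2, e@B3, f@B4}
  B5:   IN={a@B1, b@B3, d@B2, e@B3, f@B0, f@B4}   OUT={a@B1, b@B3, d@B2, e@B3, f@B0, f@B4}

B0 is the boundary node: IN[B0] = {}
Applying B0's transfer function to that IN value gives OUT[B0] (row B0 above).

Answer: {f@B0}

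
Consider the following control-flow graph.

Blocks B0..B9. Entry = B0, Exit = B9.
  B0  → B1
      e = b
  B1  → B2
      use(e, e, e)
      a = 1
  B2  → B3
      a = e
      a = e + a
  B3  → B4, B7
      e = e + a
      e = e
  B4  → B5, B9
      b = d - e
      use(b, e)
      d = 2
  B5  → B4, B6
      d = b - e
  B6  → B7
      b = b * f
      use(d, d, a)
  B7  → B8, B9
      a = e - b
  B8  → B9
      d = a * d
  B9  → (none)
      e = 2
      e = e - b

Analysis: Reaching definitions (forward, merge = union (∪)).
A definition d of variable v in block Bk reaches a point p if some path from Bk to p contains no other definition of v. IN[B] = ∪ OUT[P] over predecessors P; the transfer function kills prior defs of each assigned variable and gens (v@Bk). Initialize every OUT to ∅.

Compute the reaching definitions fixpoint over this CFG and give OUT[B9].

Per-block solution:
  B0:   IN={}   OUT={e@B0}
  B1:   IN={e@B0}   OUT={a@B1, e@B0}
  B2:   IN={a@B1, e@B0}   OUT={a@B2, e@B0}
  B3:   IN={a@B2, e@B0}   OUT={a@B2, e@B3}
  B4:   IN={a@B2, b@B4, d@B5, e@B3}   OUT={a@B2, b@B4, d@B4, e@B3}
  B5:   IN={a@B2, b@B4, d@B4, e@B3}   OUT={a@B2, b@B4, d@B5, e@B3}
  B6:   IN={a@B2, b@B4, d@B5, e@B3}   OUT={a@B2, b@B6, d@B5, e@B3}
  B7:   IN={a@B2, b@B6, d@B5, e@B3}   OUT={a@B7, b@B6, d@B5, e@B3}
  B8:   IN={a@B7, b@B6, d@B5, e@B3}   OUT={a@B7, b@B6, d@B8, e@B3}
  B9:   IN={a@B2, a@B7, b@B4, b@B6, d@B4, d@B5, d@B8, e@B3}   OUT={a@B2, a@B7, b@B4, b@B6, d@B4, d@B5, d@B8, e@B9}

Merge at B9: IN[B9] = OUT[B4] ⊔ OUT[B7] ⊔ OUT[B8] = {a@B2, a@B7, b@B4, b@B6, d@B4, d@B5, d@B8, e@B3}
Applying B9's transfer function to that IN value gives OUT[B9] (row B9 above).

Answer: {a@B2, a@B7, b@B4, b@B6, d@B4, d@B5, d@B8, e@B9}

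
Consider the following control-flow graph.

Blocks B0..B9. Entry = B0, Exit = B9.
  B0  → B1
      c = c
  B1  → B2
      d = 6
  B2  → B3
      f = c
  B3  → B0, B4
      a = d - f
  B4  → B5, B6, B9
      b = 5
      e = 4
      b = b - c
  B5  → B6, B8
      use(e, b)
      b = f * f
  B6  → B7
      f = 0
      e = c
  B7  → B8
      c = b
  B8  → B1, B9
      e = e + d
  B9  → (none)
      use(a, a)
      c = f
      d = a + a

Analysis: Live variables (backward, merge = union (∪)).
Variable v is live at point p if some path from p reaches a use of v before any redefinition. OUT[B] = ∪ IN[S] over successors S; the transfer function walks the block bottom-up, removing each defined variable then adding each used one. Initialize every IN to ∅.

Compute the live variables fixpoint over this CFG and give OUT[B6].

Answer: {a, b, d, e, f}

Working:
Per-block solution:
  B0: | IN={c} | OUT={c}
  B1: | IN={c} | OUT={c, d}
  B2: | IN={c, d} | OUT={c, d, f}
  B3: | IN={c, d, f} | OUT={a, c, d, f}
  B4: | IN={a, c, d, f} | OUT={a, b, c, d, e, f}
  B5: | IN={a, b, c, d, e, f} | OUT={a, b, c, d, e, f}
  B6: | IN={a, b, c, d} | OUT={a, b, d, e, f}
  B7: | IN={a, b, d, e, f} | OUT={a, c, d, e, f}
  B8: | IN={a, c, d, e, f} | OUT={a, c, f}
  B9: | IN={a, f} | OUT={}

Merge at B6: OUT[B6] = IN[B7] = {a, b, d, e, f}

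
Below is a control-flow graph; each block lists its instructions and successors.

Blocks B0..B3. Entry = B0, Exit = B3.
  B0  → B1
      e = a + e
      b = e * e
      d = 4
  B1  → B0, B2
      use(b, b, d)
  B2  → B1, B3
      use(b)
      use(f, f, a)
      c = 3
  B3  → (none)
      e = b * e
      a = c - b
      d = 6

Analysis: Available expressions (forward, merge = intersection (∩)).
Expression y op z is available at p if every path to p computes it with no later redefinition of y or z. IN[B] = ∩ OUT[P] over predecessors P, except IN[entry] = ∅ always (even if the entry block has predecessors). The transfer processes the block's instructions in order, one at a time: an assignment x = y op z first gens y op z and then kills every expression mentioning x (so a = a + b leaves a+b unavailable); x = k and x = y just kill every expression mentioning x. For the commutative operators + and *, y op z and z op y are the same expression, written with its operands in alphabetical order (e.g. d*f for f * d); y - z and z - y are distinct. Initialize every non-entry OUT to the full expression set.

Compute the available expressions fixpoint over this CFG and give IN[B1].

Answer: {e*e}

Derivation:
Fixpoint table:
  B0:   IN={}   OUT={e*e}
  B1:   IN={e*e}   OUT={e*e}
  B2:   IN={e*e}   OUT={e*e}
  B3:   IN={e*e}   OUT={c-b}

Merge at B1: IN[B1] = OUT[B0] ∩ OUT[B2] = {e*e}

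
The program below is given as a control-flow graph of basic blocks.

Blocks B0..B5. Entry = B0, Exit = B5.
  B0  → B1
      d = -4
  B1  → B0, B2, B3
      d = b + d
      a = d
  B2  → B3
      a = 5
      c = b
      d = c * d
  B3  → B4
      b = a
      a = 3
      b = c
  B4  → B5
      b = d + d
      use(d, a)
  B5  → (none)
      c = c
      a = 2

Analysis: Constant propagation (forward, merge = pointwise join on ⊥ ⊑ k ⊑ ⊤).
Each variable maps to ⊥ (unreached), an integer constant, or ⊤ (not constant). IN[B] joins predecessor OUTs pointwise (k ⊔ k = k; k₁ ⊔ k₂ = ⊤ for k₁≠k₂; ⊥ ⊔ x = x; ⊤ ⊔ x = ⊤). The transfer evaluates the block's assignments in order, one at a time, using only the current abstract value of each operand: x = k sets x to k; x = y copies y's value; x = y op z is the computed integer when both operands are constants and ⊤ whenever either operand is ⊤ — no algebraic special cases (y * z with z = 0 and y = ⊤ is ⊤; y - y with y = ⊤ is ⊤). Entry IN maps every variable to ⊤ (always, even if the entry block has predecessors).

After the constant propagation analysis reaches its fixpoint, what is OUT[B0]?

Answer: {a: ⊤, b: ⊤, c: ⊤, d: -4, e: ⊤, f: ⊤}

Working:
Fixpoint table:
  B0:   IN=(all ⊤)   OUT={d:-4; rest ⊤}
  B1:   IN={d:-4; rest ⊤}   OUT=(all ⊤)
  B2:   IN=(all ⊤)   OUT={a:5; rest ⊤}
  B3:   IN=(all ⊤)   OUT={a:3; rest ⊤}
  B4:   IN={a:3; rest ⊤}   OUT={a:3; rest ⊤}
  B5:   IN={a:3; rest ⊤}   OUT={a:2; rest ⊤}

Merge at B0 (entry node, so the boundary value (all ⊤) is joined with the incoming edge(s)): IN[B0] = (all ⊤) ⊔ OUT[B1] = {a: ⊤, b: ⊤, c: ⊤, d: ⊤, e: ⊤, f: ⊤}
Applying B0's transfer function to that IN value gives OUT[B0] (row B0 above).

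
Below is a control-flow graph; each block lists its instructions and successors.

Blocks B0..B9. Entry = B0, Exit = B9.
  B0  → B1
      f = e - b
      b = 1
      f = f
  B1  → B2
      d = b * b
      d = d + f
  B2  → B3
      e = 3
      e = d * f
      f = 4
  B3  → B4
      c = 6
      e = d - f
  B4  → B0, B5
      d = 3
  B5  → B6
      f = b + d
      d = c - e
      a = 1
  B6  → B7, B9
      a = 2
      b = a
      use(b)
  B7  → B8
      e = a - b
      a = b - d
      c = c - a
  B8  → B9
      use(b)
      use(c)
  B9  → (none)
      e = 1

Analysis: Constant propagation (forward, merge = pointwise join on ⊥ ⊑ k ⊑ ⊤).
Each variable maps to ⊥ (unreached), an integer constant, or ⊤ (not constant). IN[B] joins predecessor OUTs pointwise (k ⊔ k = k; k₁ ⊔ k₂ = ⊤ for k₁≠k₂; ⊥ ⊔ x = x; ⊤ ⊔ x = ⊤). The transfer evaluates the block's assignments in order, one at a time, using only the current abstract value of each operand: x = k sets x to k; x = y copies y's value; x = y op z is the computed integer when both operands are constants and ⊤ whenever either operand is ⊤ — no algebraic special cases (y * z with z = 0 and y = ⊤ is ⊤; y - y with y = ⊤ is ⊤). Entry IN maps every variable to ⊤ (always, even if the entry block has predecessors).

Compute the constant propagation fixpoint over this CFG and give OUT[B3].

Converged values:
  B0: | IN=(all ⊤) | OUT={b:1; rest ⊤}
  B1: | IN={b:1; rest ⊤} | OUT={b:1; rest ⊤}
  B2: | IN={b:1; rest ⊤} | OUT={b:1, f:4; rest ⊤}
  B3: | IN={b:1, f:4; rest ⊤} | OUT={b:1, c:6, f:4; rest ⊤}
  B4: | IN={b:1, c:6, f:4; rest ⊤} | OUT={b:1, c:6, d:3, f:4; rest ⊤}
  B5: | IN={b:1, c:6, d:3, f:4; rest ⊤} | OUT={a:1, b:1, c:6, f:4; rest ⊤}
  B6: | IN={a:1, b:1, c:6, f:4; rest ⊤} | OUT={a:2, b:2, c:6, f:4; rest ⊤}
  B7: | IN={a:2, b:2, c:6, f:4; rest ⊤} | OUT={b:2, e:0, f:4; rest ⊤}
  B8: | IN={b:2, e:0, f:4; rest ⊤} | OUT={b:2, e:0, f:4; rest ⊤}
  B9: | IN={b:2, f:4; rest ⊤} | OUT={b:2, e:1, f:4; rest ⊤}

Merge at B3: IN[B3] = OUT[B2] = {a: ⊤, b: 1, c: ⊤, d: ⊤, e: ⊤, f: 4}
Applying B3's transfer function to that IN value gives OUT[B3] (row B3 above).

Answer: {a: ⊤, b: 1, c: 6, d: ⊤, e: ⊤, f: 4}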